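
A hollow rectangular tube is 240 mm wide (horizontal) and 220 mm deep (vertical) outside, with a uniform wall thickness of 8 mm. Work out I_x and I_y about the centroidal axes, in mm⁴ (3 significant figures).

I_x ≈ 5.45 × 10⁷ mm⁴, I_y ≈ 6.24 × 10⁷ mm⁴

Break the section into simple shapes (no overlaps), measuring from the bottom-left corner of the bounding box.
Outer rectangle: 240 × 220, A = 52 800 mm², y = 110 mm, Ī = 212 960 000 mm⁴.
Inner void (subtracted): 224 × 204, A = 45 696 mm², y = 110 mm, Ī = 158 473 728 mm⁴.
By symmetry the centroid is at mid-height, ȳ = 110 mm.
All pieces are centred on the centroidal x-axis, so I = ΣĪ (holes subtracted) = 54 486 272 mm⁴.
Repeating about the centroidal y-axis gives I_y = 62 369 792 mm⁴.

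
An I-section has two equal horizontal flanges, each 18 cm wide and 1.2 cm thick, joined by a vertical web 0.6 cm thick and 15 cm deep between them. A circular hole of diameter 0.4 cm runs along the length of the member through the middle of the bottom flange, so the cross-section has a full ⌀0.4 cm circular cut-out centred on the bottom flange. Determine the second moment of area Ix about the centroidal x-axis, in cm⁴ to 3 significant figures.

Break the section into simple shapes (no overlaps), measuring from the bottom-left corner of the bounding box.
Bottom flange: 18 × 1.2, A = 21.6 cm², y = 0.6 cm, Ī = 2.592 cm⁴.
Web: 0.6 × 15, A = 9 cm², y = 8.7 cm, Ī = 168.75 cm⁴.
Top flange: 18 × 1.2, A = 21.6 cm², y = 16.8 cm, Ī = 2.592 cm⁴.
Hole (subtracted): ⌀0.4, A = 0.12566 cm², y = 0.6 cm, Ī = 0.0012566 cm⁴.
Centroid: ȳ = ΣA·y / ΣA = 8.7195 cm.
Transfer each piece to the centroidal x-axis using Ī + A·d² with d = y − 8.7195:
  bottom flange: d = -8.1195 cm → contributes +1426.6 cm⁴
  web: d = -0.019547 cm → contributes +168.75 cm⁴
  top flange: d = 8.0805 cm → contributes +1412.9 cm⁴
  hole: d = -8.1195 cm → contributes −8.2859 cm⁴
Total I = 3 000 cm⁴.

Ix ≈ 3000 cm⁴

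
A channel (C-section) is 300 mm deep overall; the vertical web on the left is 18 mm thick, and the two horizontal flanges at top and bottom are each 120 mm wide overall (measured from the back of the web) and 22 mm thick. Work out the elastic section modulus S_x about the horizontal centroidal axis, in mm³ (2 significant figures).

S_x ≈ 8.5 × 10⁵ mm³

Split into non-overlapping primitives; take the origin at the lower-left of the bounding box.
Web: 18 × 300, A = 5 400 mm², y = 150 mm, Ī = 40 500 000 mm⁴.
Top flange (beyond web): 102 × 22, A = 2 244 mm², y = 289 mm, Ī = 90 508 mm⁴.
Bottom flange (beyond web): 102 × 22, A = 2 244 mm², y = 11 mm, Ī = 90 508 mm⁴.
By symmetry the centroid is at mid-height, ȳ = 150 mm.
Transfer each piece to the horizontal centroidal axis using Ī + A·d² with d = y − 150:
  web: d = 0 mm → contributes +40 500 000 mm⁴
  top flange (beyond web): d = 139 mm → contributes +43 446 832 mm⁴
  bottom flange (beyond web): d = -139 mm → contributes +43 446 832 mm⁴
Total I = 127 393 664 mm⁴.
Extreme fibre distance c = 150 mm; S = I/c = 849 291 mm³.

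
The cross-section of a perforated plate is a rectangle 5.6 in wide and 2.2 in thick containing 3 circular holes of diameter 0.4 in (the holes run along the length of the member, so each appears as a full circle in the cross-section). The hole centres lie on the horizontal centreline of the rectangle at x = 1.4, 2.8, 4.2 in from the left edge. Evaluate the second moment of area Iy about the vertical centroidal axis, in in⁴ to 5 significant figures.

Iy ≈ 31.700 in⁴

Treat the section as a set of non-overlapping primitives; coordinates are from the bounding-box lower-left.
Plate: 5.6 × 2.2, A = 12.32 in², x = 2.8 in, Ī = 32.19627 in⁴.
Hole 1 (subtracted): ⌀0.4, A = 0.1256637 in², x = 1.4 in, Ī = 0.001256637 in⁴.
Hole 2 (subtracted): ⌀0.4, A = 0.1256637 in², x = 2.8 in, Ī = 0.001256637 in⁴.
Hole 3 (subtracted): ⌀0.4, A = 0.1256637 in², x = 4.2 in, Ī = 0.001256637 in⁴.
By symmetry the centroid is at mid-width, x̄ = 2.8 in.
Transfer each piece to the vertical centroidal axis using Ī + A·d² with d = x − 2.8:
  plate: d = 0 in → contributes +32.19627 in⁴
  hole 1: d = -1.4 in → contributes −0.2475575 in⁴
  hole 2: d = 0 in → contributes −0.001256637 in⁴
  hole 3: d = 1.4 in → contributes −0.2475575 in⁴
Total I = 31.6999 in⁴.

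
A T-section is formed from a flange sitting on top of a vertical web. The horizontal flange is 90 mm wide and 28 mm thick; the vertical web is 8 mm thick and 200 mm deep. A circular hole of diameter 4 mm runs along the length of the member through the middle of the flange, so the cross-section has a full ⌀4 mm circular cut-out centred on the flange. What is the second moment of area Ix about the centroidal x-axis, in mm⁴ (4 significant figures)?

Decompose the section into non-overlapping parts with the origin at the bottom-left of its bounding rectangle.
Flange: 90 × 28, A = 2 520 mm², y = 214 mm, Ī = 164 640 mm⁴.
Web: 8 × 200, A = 1 600 mm², y = 100 mm, Ī = 5 333 333 mm⁴.
Hole (subtracted): ⌀4, A = 12.5664 mm², y = 214 mm, Ī = 12.5664 mm⁴.
Centroid: ȳ = ΣA·y / ΣA = 169.593 mm.
Transfer each piece to the centroidal x-axis using Ī + A·d² with d = y − 169.593:
  flange: d = 44.4073 mm → contributes +5 134 099 mm⁴
  web: d = -69.5927 mm → contributes +13 082 366 mm⁴
  hole: d = 44.4073 mm → contributes −24793.5 mm⁴
Total I = 18 191 671 mm⁴.

Ix ≈ 1.819 × 10⁷ mm⁴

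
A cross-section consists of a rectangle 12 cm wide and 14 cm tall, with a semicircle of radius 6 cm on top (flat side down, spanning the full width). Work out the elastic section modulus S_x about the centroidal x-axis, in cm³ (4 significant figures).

Split into non-overlapping primitives; take the origin at the lower-left of the bounding box.
Rectangular body: 12 × 14, A = 168 cm², y = 7 cm, Ī = 2 744 cm⁴.
Semicircular cap: semicircle r = 6, A = 56.5487 cm², y = 16.5465 cm, Ī = 142.245 cm⁴.
Centroid: ȳ = ΣA·y / ΣA = 9.40411 cm.
Transfer each piece to the centroidal x-axis using Ī + A·d² with d = y − 9.40411:
  rectangular body: d = -2.40411 cm → contributes +3 715 cm⁴
  semicircular cap: d = 7.14236 cm → contributes +3026.98 cm⁴
Total I = 6741.98 cm⁴.
Extreme fibre distance c = 10.5959 cm; S = I/c = 636.283 cm³.

S_x ≈ 636.3 cm³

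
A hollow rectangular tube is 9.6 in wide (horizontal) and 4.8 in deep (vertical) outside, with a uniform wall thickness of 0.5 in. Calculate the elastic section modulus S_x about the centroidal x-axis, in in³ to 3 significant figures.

S_x ≈ 20.5 in³

Decompose the section into non-overlapping parts with the origin at the bottom-left of its bounding rectangle.
Outer rectangle: 9.6 × 4.8, A = 46.08 in², y = 2.4 in, Ī = 88.474 in⁴.
Inner void (subtracted): 8.6 × 3.8, A = 32.68 in², y = 2.4 in, Ī = 39.325 in⁴.
By symmetry the centroid is at mid-height, ȳ = 2.4 in.
All pieces are centred on the centroidal x-axis, so I = ΣĪ (holes subtracted) = 49.149 in⁴.
Extreme fibre distance c = 2.4 in; S = I/c = 20.479 in³.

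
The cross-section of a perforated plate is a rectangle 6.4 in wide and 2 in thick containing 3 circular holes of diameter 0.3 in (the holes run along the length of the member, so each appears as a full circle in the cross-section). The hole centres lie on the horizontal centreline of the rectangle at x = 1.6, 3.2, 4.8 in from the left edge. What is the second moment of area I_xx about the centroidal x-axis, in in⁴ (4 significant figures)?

Split into non-overlapping primitives; take the origin at the lower-left of the bounding box.
Plate: 6.4 × 2, A = 12.8 in², y = 1 in, Ī = 4.26667 in⁴.
Hole 1 (subtracted): ⌀0.3, A = 0.0706858 in², y = 1 in, Ī = 0.000397608 in⁴.
Hole 2 (subtracted): ⌀0.3, A = 0.0706858 in², y = 1 in, Ī = 0.000397608 in⁴.
Hole 3 (subtracted): ⌀0.3, A = 0.0706858 in², y = 1 in, Ī = 0.000397608 in⁴.
By symmetry the centroid is at mid-height, ȳ = 1 in.
All pieces are centred on the centroidal x-axis, so I = ΣĪ (holes subtracted) = 4.26547 in⁴.

I_xx ≈ 4.265 in⁴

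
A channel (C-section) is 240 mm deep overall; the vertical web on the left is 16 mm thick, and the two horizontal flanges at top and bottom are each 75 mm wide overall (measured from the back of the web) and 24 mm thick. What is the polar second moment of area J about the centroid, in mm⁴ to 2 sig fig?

Decompose the section into non-overlapping parts with the origin at the bottom-left of its bounding rectangle.
Web: 16 × 240, A = 3 840 mm², y = 120 mm, Ī = 18 432 000 mm⁴.
Top flange (beyond web): 59 × 24, A = 1 416 mm², y = 228 mm, Ī = 67 968 mm⁴.
Bottom flange (beyond web): 59 × 24, A = 1 416 mm², y = 12 mm, Ī = 67 968 mm⁴.
By symmetry the centroid is at mid-height, ȳ = 120 mm.
Transfer each piece to the centroidal x-axis using Ī + A·d² with d = y − 120:
  web: d = 0 mm → contributes +18 432 000 mm⁴
  top flange (beyond web): d = 108 mm → contributes +16 584 192 mm⁴
  bottom flange (beyond web): d = -108 mm → contributes +16 584 192 mm⁴
Total I = 51 600 384 mm⁴.
For the y-axis: x̄ = 23.92 mm.
Repeating about the centroidal y-axis gives I_y = 3 195 522 mm⁴.
Polar second moment: J = I_x + I_y = 54 795 906 mm⁴.

J ≈ 5.5 × 10⁷ mm⁴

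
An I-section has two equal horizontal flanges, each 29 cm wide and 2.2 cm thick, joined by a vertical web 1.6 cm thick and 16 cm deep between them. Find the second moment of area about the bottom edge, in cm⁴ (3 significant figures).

Split into non-overlapping primitives; take the origin at the lower-left of the bounding box.
Bottom flange: 29 × 2.2, A = 63.8 cm², y = 1.1 cm, Ī = 25.733 cm⁴.
Web: 1.6 × 16, A = 25.6 cm², y = 10.2 cm, Ī = 546.13 cm⁴.
Top flange: 29 × 2.2, A = 63.8 cm², y = 19.3 cm, Ī = 25.733 cm⁴.
Transfer each piece to the bottom edge using Ī + A·d² with d = y − 0:
  bottom flange: d = 1.1 cm → contributes +102.93 cm⁴
  web: d = 10.2 cm → contributes +3209.6 cm⁴
  top flange: d = 19.3 cm → contributes +23 791 cm⁴
Total I = 27 103 cm⁴.

I_base ≈ 2.71 × 10⁴ cm⁴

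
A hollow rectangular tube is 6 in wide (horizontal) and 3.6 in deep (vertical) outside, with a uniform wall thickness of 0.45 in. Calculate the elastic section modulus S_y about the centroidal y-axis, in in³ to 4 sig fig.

S_y ≈ 11.65 in³

Treat the section as a set of non-overlapping primitives; coordinates are from the bounding-box lower-left.
Outer rectangle: 6 × 3.6, A = 21.6 in², x = 3 in, Ī = 64.8 in⁴.
Inner void (subtracted): 5.1 × 2.7, A = 13.77 in², x = 3 in, Ī = 29.8465 in⁴.
By symmetry the centroid is at mid-width, x̄ = 3 in.
All pieces are centred on the centroidal y-axis, so I = ΣĪ (holes subtracted) = 34.9535 in⁴.
Extreme fibre distance c = 3 in; S = I/c = 11.6512 in³.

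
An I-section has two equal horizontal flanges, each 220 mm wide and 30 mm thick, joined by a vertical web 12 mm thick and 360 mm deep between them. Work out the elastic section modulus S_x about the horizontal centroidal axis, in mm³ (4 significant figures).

Split into non-overlapping primitives; take the origin at the lower-left of the bounding box.
Bottom flange: 220 × 30, A = 6 600 mm², y = 15 mm, Ī = 495 000 mm⁴.
Web: 12 × 360, A = 4 320 mm², y = 210 mm, Ī = 46 656 000 mm⁴.
Top flange: 220 × 30, A = 6 600 mm², y = 405 mm, Ī = 495 000 mm⁴.
By symmetry the centroid is at mid-height, ȳ = 210 mm.
Transfer each piece to the horizontal centroidal axis using Ī + A·d² with d = y − 210:
  bottom flange: d = -195 mm → contributes +251 460 000 mm⁴
  web: d = 0 mm → contributes +46 656 000 mm⁴
  top flange: d = 195 mm → contributes +251 460 000 mm⁴
Total I = 549 576 000 mm⁴.
Extreme fibre distance c = 210 mm; S = I/c = 2 617 029 mm³.

S_x ≈ 2.617 × 10⁶ mm³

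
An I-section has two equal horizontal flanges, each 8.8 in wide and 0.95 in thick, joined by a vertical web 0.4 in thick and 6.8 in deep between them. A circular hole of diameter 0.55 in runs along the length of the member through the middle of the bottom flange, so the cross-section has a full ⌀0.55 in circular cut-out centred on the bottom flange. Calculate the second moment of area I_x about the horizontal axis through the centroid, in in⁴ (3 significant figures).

Decompose the section into non-overlapping parts with the origin at the bottom-left of its bounding rectangle.
Bottom flange: 8.8 × 0.95, A = 8.36 in², y = 0.475 in, Ī = 0.62874 in⁴.
Web: 0.4 × 6.8, A = 2.72 in², y = 4.35 in, Ī = 10.481 in⁴.
Top flange: 8.8 × 0.95, A = 8.36 in², y = 8.225 in, Ī = 0.62874 in⁴.
Hole (subtracted): ⌀0.55, A = 0.23758 in², y = 0.475 in, Ī = 0.0044918 in⁴.
Centroid: ȳ = ΣA·y / ΣA = 4.3979 in.
Transfer each piece to the horizontal axis through the centroid using Ī + A·d² with d = y − 4.3979:
  bottom flange: d = -3.9229 in → contributes +129.28 in⁴
  web: d = -0.047944 in → contributes +10.487 in⁴
  top flange: d = 3.8271 in → contributes +123.07 in⁴
  hole: d = -3.9229 in → contributes −3.6608 in⁴
Total I = 259.18 in⁴.

I_x ≈ 259 in⁴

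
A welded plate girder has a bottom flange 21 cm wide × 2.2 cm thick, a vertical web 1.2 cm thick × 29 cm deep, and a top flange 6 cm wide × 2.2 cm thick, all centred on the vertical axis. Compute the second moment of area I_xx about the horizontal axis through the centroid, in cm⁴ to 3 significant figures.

I_xx ≈ 1.41 × 10⁴ cm⁴

Break the section into simple shapes (no overlaps), measuring from the bottom-left corner of the bounding box.
Bottom plate: 21 × 2.2, A = 46.2 cm², y = 1.1 cm, Ī = 18.634 cm⁴.
Web plate: 1.2 × 29, A = 34.8 cm², y = 16.7 cm, Ī = 2438.9 cm⁴.
Top plate: 6 × 2.2, A = 13.2 cm², y = 32.3 cm, Ī = 5.324 cm⁴.
Centroid: ȳ = ΣA·y / ΣA = 11.235 cm.
Transfer each piece to the horizontal axis through the centroid using Ī + A·d² with d = y − 11.235:
  bottom plate: d = -10.135 cm → contributes +4764.2 cm⁴
  web plate: d = 5.465 cm → contributes +3478.2 cm⁴
  top plate: d = 21.065 cm → contributes +5862.6 cm⁴
Total I = 14 105 cm⁴.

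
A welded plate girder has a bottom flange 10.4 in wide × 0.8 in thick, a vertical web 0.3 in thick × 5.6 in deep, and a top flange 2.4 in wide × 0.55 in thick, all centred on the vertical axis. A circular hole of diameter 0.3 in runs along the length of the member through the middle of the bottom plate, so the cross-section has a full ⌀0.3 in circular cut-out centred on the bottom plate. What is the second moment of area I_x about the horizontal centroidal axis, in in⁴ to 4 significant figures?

Break the section into simple shapes (no overlaps), measuring from the bottom-left corner of the bounding box.
Bottom plate: 10.4 × 0.8, A = 8.32 in², y = 0.4 in, Ī = 0.443733 in⁴.
Web plate: 0.3 × 5.6, A = 1.68 in², y = 3.6 in, Ī = 4.3904 in⁴.
Top plate: 2.4 × 0.55, A = 1.32 in², y = 6.675 in, Ī = 0.033275 in⁴.
Hole (subtracted): ⌀0.3, A = 0.0706858 in², y = 0.4 in, Ī = 0.000397608 in⁴.
Centroid: ȳ = ΣA·y / ΣA = 1.61421 in.
Transfer each piece to the horizontal centroidal axis using Ī + A·d² with d = y − 1.61421:
  bottom plate: d = -1.21421 in → contributes +12.7099 in⁴
  web plate: d = 1.98579 in → contributes +11.0153 in⁴
  top plate: d = 5.06079 in → contributes +33.8406 in⁴
  hole: d = -1.21421 in → contributes −0.10461 in⁴
Total I = 57.4612 in⁴.

I_x ≈ 57.46 in⁴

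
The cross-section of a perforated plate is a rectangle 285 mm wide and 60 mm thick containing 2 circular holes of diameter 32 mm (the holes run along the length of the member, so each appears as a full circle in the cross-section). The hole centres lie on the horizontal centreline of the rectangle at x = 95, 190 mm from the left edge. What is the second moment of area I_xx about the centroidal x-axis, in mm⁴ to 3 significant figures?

I_xx ≈ 5.03 × 10⁶ mm⁴

Break the section into simple shapes (no overlaps), measuring from the bottom-left corner of the bounding box.
Plate: 285 × 60, A = 17 100 mm², y = 30 mm, Ī = 5 130 000 mm⁴.
Hole 1 (subtracted): ⌀32, A = 804.25 mm², y = 30 mm, Ī = 51 472 mm⁴.
Hole 2 (subtracted): ⌀32, A = 804.25 mm², y = 30 mm, Ī = 51 472 mm⁴.
By symmetry the centroid is at mid-height, ȳ = 30 mm.
All pieces are centred on the centroidal x-axis, so I = ΣĪ (holes subtracted) = 5 027 056 mm⁴.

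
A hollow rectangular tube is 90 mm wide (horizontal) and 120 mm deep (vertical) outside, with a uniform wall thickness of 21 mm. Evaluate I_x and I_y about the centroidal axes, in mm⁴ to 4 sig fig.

Treat the section as a set of non-overlapping primitives; coordinates are from the bounding-box lower-left.
Outer rectangle: 90 × 120, A = 10 800 mm², y = 60 mm, Ī = 12 960 000 mm⁴.
Inner void (subtracted): 48 × 78, A = 3 744 mm², y = 60 mm, Ī = 1 898 208 mm⁴.
By symmetry the centroid is at mid-height, ȳ = 60 mm.
All pieces are centred on the centroidal x-axis, so I = ΣĪ (holes subtracted) = 11 061 792 mm⁴.
Repeating about the centroidal y-axis gives I_y = 6 571 152 mm⁴.

I_x ≈ 1.106 × 10⁷ mm⁴, I_y ≈ 6.571 × 10⁶ mm⁴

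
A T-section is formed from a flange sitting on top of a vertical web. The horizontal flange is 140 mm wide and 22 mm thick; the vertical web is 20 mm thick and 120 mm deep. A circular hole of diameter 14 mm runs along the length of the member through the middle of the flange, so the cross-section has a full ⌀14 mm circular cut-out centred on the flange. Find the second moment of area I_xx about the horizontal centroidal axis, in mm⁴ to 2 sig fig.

Decompose the section into non-overlapping parts with the origin at the bottom-left of its bounding rectangle.
Flange: 140 × 22, A = 3 080 mm², y = 131 mm, Ī = 124 227 mm⁴.
Web: 20 × 120, A = 2 400 mm², y = 60 mm, Ī = 2 880 000 mm⁴.
Hole (subtracted): ⌀14, A = 153.9 mm², y = 131 mm, Ī = 1 886 mm⁴.
Centroid: ȳ = ΣA·y / ΣA = 99.01 mm.
Transfer each piece to the horizontal centroidal axis using Ī + A·d² with d = y − 99.01:
  flange: d = 31.99 mm → contributes +3 276 889 mm⁴
  web: d = -39.01 mm → contributes +6 531 595 mm⁴
  hole: d = 31.99 mm → contributes −159 455 mm⁴
Total I = 9 649 028 mm⁴.

I_xx ≈ 9.6 × 10⁶ mm⁴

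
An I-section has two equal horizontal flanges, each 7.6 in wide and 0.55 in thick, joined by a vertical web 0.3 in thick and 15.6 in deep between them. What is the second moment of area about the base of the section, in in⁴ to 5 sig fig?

Treat the section as a set of non-overlapping primitives; coordinates are from the bounding-box lower-left.
Bottom flange: 7.6 × 0.55, A = 4.18 in², y = 0.275 in, Ī = 0.1053708 in⁴.
Web: 0.3 × 15.6, A = 4.68 in², y = 8.35 in, Ī = 94.9104 in⁴.
Top flange: 7.6 × 0.55, A = 4.18 in², y = 16.425 in, Ī = 0.1053708 in⁴.
Transfer each piece to the base of the section using Ī + A·d² with d = y − 0:
  bottom flange: d = 0.275 in → contributes +0.4214833 in⁴
  web: d = 8.35 in → contributes +421.2117 in⁴
  top flange: d = 16.425 in → contributes +1127.788 in⁴
Total I = 1549.422 in⁴.

I_base ≈ 1549.4 in⁴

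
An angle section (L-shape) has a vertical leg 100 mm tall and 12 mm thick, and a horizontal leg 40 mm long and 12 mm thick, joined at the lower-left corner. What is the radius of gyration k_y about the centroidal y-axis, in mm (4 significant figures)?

Treat the section as a set of non-overlapping primitives; coordinates are from the bounding-box lower-left.
Vertical leg: 12 × 100, A = 1 200 mm², x = 6 mm, Ī = 14 400 mm⁴.
Horizontal leg (remainder): 28 × 12, A = 336 mm², x = 26 mm, Ī = 21 952 mm⁴.
Centroid: x̄ = ΣA·x / ΣA = 10.375 mm.
Transfer each piece to the centroidal y-axis using Ī + A·d² with d = x − 10.375:
  vertical leg: d = -4.375 mm → contributes +37368.8 mm⁴
  horizontal leg (remainder): d = 15.625 mm → contributes +103 983 mm⁴
Total I = 141 352 mm⁴.
Radius of gyration: k = √(I/A) = √(141 352 / 1 536) = 9.59302 mm.

k_y ≈ 9.593 mm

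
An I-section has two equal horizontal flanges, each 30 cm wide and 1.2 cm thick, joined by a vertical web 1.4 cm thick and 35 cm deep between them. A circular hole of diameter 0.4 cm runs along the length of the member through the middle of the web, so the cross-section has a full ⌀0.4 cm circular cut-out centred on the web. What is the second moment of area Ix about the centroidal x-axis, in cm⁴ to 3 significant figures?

Treat the section as a set of non-overlapping primitives; coordinates are from the bounding-box lower-left.
Bottom flange: 30 × 1.2, A = 36 cm², y = 0.6 cm, Ī = 4.32 cm⁴.
Web: 1.4 × 35, A = 49 cm², y = 18.7 cm, Ī = 5002.1 cm⁴.
Top flange: 30 × 1.2, A = 36 cm², y = 36.8 cm, Ī = 4.32 cm⁴.
Hole (subtracted): ⌀0.4, A = 0.12566 cm², y = 18.7 cm, Ī = 0.0012566 cm⁴.
By symmetry the centroid is at mid-height, ȳ = 18.7 cm.
Transfer each piece to the centroidal x-axis using Ī + A·d² with d = y − 18.7:
  bottom flange: d = -18.1 cm → contributes +11 798 cm⁴
  web: d = 0 cm → contributes +5002.1 cm⁴
  top flange: d = 18.1 cm → contributes +11 798 cm⁴
  hole: d = 0 cm → contributes −0.0012566 cm⁴
Total I = 28 599 cm⁴.

Ix ≈ 2.86 × 10⁴ cm⁴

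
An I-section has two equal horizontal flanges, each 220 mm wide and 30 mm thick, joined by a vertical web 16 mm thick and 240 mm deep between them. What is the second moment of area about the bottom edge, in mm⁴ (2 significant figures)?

I_base ≈ 6.4 × 10⁸ mm⁴

Break the section into simple shapes (no overlaps), measuring from the bottom-left corner of the bounding box.
Bottom flange: 220 × 30, A = 6 600 mm², y = 15 mm, Ī = 495 000 mm⁴.
Web: 16 × 240, A = 3 840 mm², y = 150 mm, Ī = 18 432 000 mm⁴.
Top flange: 220 × 30, A = 6 600 mm², y = 285 mm, Ī = 495 000 mm⁴.
Transfer each piece to the base of the section using Ī + A·d² with d = y − 0:
  bottom flange: d = 15 mm → contributes +1 980 000 mm⁴
  web: d = 150 mm → contributes +104 832 000 mm⁴
  top flange: d = 285 mm → contributes +536 580 000 mm⁴
Total I = 643 392 000 mm⁴.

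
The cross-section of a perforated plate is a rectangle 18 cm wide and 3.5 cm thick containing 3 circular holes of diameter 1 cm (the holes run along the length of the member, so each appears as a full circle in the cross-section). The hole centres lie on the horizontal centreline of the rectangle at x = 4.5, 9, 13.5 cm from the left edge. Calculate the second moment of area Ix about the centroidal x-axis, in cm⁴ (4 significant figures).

Treat the section as a set of non-overlapping primitives; coordinates are from the bounding-box lower-left.
Plate: 18 × 3.5, A = 63 cm², y = 1.75 cm, Ī = 64.3125 cm⁴.
Hole 1 (subtracted): ⌀1, A = 0.785398 cm², y = 1.75 cm, Ī = 0.0490874 cm⁴.
Hole 2 (subtracted): ⌀1, A = 0.785398 cm², y = 1.75 cm, Ī = 0.0490874 cm⁴.
Hole 3 (subtracted): ⌀1, A = 0.785398 cm², y = 1.75 cm, Ī = 0.0490874 cm⁴.
By symmetry the centroid is at mid-height, ȳ = 1.75 cm.
All pieces are centred on the centroidal x-axis, so I = ΣĪ (holes subtracted) = 64.1652 cm⁴.

Ix ≈ 64.17 cm⁴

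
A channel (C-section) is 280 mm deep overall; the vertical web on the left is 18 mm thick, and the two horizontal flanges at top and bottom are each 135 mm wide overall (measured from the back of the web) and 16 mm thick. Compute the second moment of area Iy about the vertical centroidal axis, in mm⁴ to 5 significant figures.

Decompose the section into non-overlapping parts with the origin at the bottom-left of its bounding rectangle.
Web: 18 × 280, A = 5 040 mm², x = 9 mm, Ī = 136 080 mm⁴.
Top flange (beyond web): 117 × 16, A = 1 872 mm², x = 76.5 mm, Ī = 2 135 484 mm⁴.
Bottom flange (beyond web): 117 × 16, A = 1 872 mm², x = 76.5 mm, Ī = 2 135 484 mm⁴.
Centroid: x̄ = ΣA·x / ΣA = 37.77049 mm.
Transfer each piece to the vertical centroidal axis using Ī + A·d² with d = x − 37.77049:
  web: d = -28.77049 mm → contributes +4 307 896 mm⁴
  top flange (beyond web): d = 38.72951 mm → contributes +4 943 437 mm⁴
  bottom flange (beyond web): d = 38.72951 mm → contributes +4 943 437 mm⁴
Total I = 14 194 769 mm⁴.

Iy ≈ 1.4195 × 10⁷ mm⁴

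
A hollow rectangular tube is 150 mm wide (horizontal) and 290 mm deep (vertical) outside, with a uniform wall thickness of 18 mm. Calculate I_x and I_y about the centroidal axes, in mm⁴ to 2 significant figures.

I_x ≈ 1.5 × 10⁸ mm⁴, I_y ≈ 5.0 × 10⁷ mm⁴

Decompose the section into non-overlapping parts with the origin at the bottom-left of its bounding rectangle.
Outer rectangle: 150 × 290, A = 43 500 mm², y = 145 mm, Ī = 304 862 500 mm⁴.
Inner void (subtracted): 114 × 254, A = 28 956 mm², y = 145 mm, Ī = 155 677 108 mm⁴.
By symmetry the centroid is at mid-height, ȳ = 145 mm.
All pieces are centred on the centroidal x-axis, so I = ΣĪ (holes subtracted) = 149 185 392 mm⁴.
Repeating about the centroidal y-axis gives I_y = 50 203 152 mm⁴.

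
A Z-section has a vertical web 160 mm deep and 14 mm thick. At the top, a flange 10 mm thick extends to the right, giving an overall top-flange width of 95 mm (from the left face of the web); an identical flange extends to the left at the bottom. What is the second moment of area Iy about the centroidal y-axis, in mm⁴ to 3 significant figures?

Iy ≈ 4.58 × 10⁶ mm⁴

Treat the section as a set of non-overlapping primitives; coordinates are from the bounding-box lower-left.
Web: 14 × 160, A = 2 240 mm², x = 88 mm, Ī = 36 587 mm⁴.
Top flange (beyond web): 81 × 10, A = 810 mm², x = 135.5 mm, Ī = 442 868 mm⁴.
Bottom flange (beyond web): 81 × 10, A = 810 mm², x = 40.5 mm, Ī = 442 868 mm⁴.
Centroid: x̄ = ΣA·x / ΣA = 88 mm.
Transfer each piece to the centroidal y-axis using Ī + A·d² with d = x − 88:
  web: d = 0 mm → contributes +36 587 mm⁴
  top flange (beyond web): d = 47.5 mm → contributes +2 270 430 mm⁴
  bottom flange (beyond web): d = -47.5 mm → contributes +2 270 430 mm⁴
Total I = 4 577 447 mm⁴.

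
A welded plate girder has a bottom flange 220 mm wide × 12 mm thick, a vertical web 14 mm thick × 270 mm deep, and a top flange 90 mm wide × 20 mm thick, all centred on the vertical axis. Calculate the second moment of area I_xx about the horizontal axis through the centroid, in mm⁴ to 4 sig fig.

Decompose the section into non-overlapping parts with the origin at the bottom-left of its bounding rectangle.
Bottom plate: 220 × 12, A = 2 640 mm², y = 6 mm, Ī = 31 680 mm⁴.
Web plate: 14 × 270, A = 3 780 mm², y = 147 mm, Ī = 22 963 500 mm⁴.
Top plate: 90 × 20, A = 1 800 mm², y = 292 mm, Ī = 60 000 mm⁴.
Centroid: ȳ = ΣA·y / ΣA = 133.467 mm.
Transfer each piece to the horizontal axis through the centroid using Ī + A·d² with d = y − 133.467:
  bottom plate: d = -127.467 mm → contributes +42 926 070 mm⁴
  web plate: d = 13.5328 mm → contributes +23 655 761 mm⁴
  top plate: d = 158.533 mm → contributes +45 298 794 mm⁴
Total I = 111 880 626 mm⁴.

I_xx ≈ 1.119 × 10⁸ mm⁴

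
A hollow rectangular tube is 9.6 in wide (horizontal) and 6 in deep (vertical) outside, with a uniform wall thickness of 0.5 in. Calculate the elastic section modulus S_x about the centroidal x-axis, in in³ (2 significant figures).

S_x ≈ 28 in³

Break the section into simple shapes (no overlaps), measuring from the bottom-left corner of the bounding box.
Outer rectangle: 9.6 × 6, A = 57.6 in², y = 3 in, Ī = 172.8 in⁴.
Inner void (subtracted): 8.6 × 5, A = 43 in², y = 3 in, Ī = 89.58 in⁴.
By symmetry the centroid is at mid-height, ȳ = 3 in.
All pieces are centred on the centroidal x-axis, so I = ΣĪ (holes subtracted) = 83.22 in⁴.
Extreme fibre distance c = 3 in; S = I/c = 27.74 in³.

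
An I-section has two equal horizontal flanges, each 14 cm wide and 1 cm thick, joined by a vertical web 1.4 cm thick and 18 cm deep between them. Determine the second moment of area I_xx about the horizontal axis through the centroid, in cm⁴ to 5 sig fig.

I_xx ≈ 3209.7 cm⁴

Decompose the section into non-overlapping parts with the origin at the bottom-left of its bounding rectangle.
Bottom flange: 14 × 1, A = 14 cm², y = 0.5 cm, Ī = 1.166667 cm⁴.
Web: 1.4 × 18, A = 25.2 cm², y = 10 cm, Ī = 680.4 cm⁴.
Top flange: 14 × 1, A = 14 cm², y = 19.5 cm, Ī = 1.166667 cm⁴.
By symmetry the centroid is at mid-height, ȳ = 10 cm.
Transfer each piece to the horizontal axis through the centroid using Ī + A·d² with d = y − 10:
  bottom flange: d = -9.5 cm → contributes +1264.667 cm⁴
  web: d = 0 cm → contributes +680.4 cm⁴
  top flange: d = 9.5 cm → contributes +1264.667 cm⁴
Total I = 3209.733 cm⁴.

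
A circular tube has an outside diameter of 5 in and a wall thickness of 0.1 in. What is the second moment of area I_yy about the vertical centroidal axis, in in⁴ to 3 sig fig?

Decompose the section into non-overlapping parts with the origin at the bottom-left of its bounding rectangle.
Outer circle: ⌀5, A = 19.635 in², x = 2.5 in, Ī = 30.68 in⁴.
Bore (subtracted): ⌀4.8, A = 18.096 in², x = 2.5 in, Ī = 26.058 in⁴.
By symmetry the centroid is at mid-width, x̄ = 2.5 in.
All pieces are centred on the vertical centroidal axis, so I = ΣĪ (holes subtracted) = 4.622 in⁴.

I_yy ≈ 4.62 in⁴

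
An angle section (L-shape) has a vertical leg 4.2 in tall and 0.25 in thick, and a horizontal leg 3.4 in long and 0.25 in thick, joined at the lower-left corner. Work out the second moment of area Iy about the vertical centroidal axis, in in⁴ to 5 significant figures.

Treat the section as a set of non-overlapping primitives; coordinates are from the bounding-box lower-left.
Vertical leg: 0.25 × 4.2, A = 1.05 in², x = 0.125 in, Ī = 0.00546875 in⁴.
Horizontal leg (remainder): 3.15 × 0.25, A = 0.7875 in², x = 1.825 in, Ī = 0.6511641 in⁴.
Centroid: x̄ = ΣA·x / ΣA = 0.8535714 in.
Transfer each piece to the vertical centroidal axis using Ī + A·d² with d = x − 0.8535714:
  vertical leg: d = -0.7285714 in → contributes +0.5628259 in⁴
  horizontal leg (remainder): d = 0.9714286 in → contributes +1.394307 in⁴
Total I = 1.957133 in⁴.

Iy ≈ 1.9571 in⁴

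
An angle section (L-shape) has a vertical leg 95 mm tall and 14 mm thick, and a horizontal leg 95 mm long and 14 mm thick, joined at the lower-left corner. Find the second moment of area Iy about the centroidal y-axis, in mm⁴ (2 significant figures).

Iy ≈ 2.0 × 10⁶ mm⁴

Decompose the section into non-overlapping parts with the origin at the bottom-left of its bounding rectangle.
Vertical leg: 14 × 95, A = 1 330 mm², x = 7 mm, Ī = 21 723 mm⁴.
Horizontal leg (remainder): 81 × 14, A = 1 134 mm², x = 54.5 mm, Ī = 620 015 mm⁴.
Centroid: x̄ = ΣA·x / ΣA = 28.86 mm.
Transfer each piece to the centroidal y-axis using Ī + A·d² with d = x − 28.86:
  vertical leg: d = -21.86 mm → contributes +657 323 mm⁴
  horizontal leg (remainder): d = 25.64 mm → contributes +1 365 471 mm⁴
Total I = 2 022 794 mm⁴.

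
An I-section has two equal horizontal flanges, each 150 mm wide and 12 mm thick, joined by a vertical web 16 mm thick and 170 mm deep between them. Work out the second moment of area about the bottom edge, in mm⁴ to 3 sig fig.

Decompose the section into non-overlapping parts with the origin at the bottom-left of its bounding rectangle.
Bottom flange: 150 × 12, A = 1 800 mm², y = 6 mm, Ī = 21 600 mm⁴.
Web: 16 × 170, A = 2 720 mm², y = 97 mm, Ī = 6 550 667 mm⁴.
Top flange: 150 × 12, A = 1 800 mm², y = 188 mm, Ī = 21 600 mm⁴.
Transfer each piece to the base of the section using Ī + A·d² with d = y − 0:
  bottom flange: d = 6 mm → contributes +86 400 mm⁴
  web: d = 97 mm → contributes +32 143 147 mm⁴
  top flange: d = 188 mm → contributes +63 640 800 mm⁴
Total I = 95 870 347 mm⁴.

I_base ≈ 9.59 × 10⁷ mm⁴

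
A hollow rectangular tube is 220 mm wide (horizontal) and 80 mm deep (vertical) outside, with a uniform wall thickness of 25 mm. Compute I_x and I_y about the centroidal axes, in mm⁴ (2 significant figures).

I_x ≈ 9.0 × 10⁶ mm⁴, I_y ≈ 5.9 × 10⁷ mm⁴

Break the section into simple shapes (no overlaps), measuring from the bottom-left corner of the bounding box.
Outer rectangle: 220 × 80, A = 17 600 mm², y = 40 mm, Ī = 9 386 667 mm⁴.
Inner void (subtracted): 170 × 30, A = 5 100 mm², y = 40 mm, Ī = 382 500 mm⁴.
By symmetry the centroid is at mid-height, ȳ = 40 mm.
All pieces are centred on the centroidal x-axis, so I = ΣĪ (holes subtracted) = 9 004 167 mm⁴.
Repeating about the centroidal y-axis gives I_y = 58 704 167 mm⁴.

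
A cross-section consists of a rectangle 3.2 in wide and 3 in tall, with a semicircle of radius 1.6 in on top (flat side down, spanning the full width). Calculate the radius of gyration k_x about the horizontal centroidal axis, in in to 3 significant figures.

Treat the section as a set of non-overlapping primitives; coordinates are from the bounding-box lower-left.
Rectangular body: 3.2 × 3, A = 9.6 in², y = 1.5 in, Ī = 7.2 in⁴.
Semicircular cap: semicircle r = 1.6, A = 4.0212 in², y = 3.6791 in, Ī = 0.7193 in⁴.
Centroid: ȳ = ΣA·y / ΣA = 2.1433 in.
Transfer each piece to the horizontal centroidal axis using Ī + A·d² with d = y − 2.1433:
  rectangular body: d = -0.6433 in → contributes +11.173 in⁴
  semicircular cap: d = 1.5358 in → contributes +10.204 in⁴
Total I = 21.376 in⁴.
Radius of gyration: k = √(I/A) = √(21.376 / 13.621) = 1.2527 in.

k_x ≈ 1.25 in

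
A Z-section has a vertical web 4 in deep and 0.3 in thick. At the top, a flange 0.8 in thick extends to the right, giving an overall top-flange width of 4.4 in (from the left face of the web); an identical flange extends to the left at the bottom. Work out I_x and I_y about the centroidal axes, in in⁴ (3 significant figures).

I_x ≈ 18.7 in⁴, I_y ≈ 40.9 in⁴

Split into non-overlapping primitives; take the origin at the lower-left of the bounding box.
Web: 0.3 × 4, A = 1.2 in², y = 2 in, Ī = 1.6 in⁴.
Top flange (beyond web): 4.1 × 0.8, A = 3.28 in², y = 3.6 in, Ī = 0.17493 in⁴.
Bottom flange (beyond web): 4.1 × 0.8, A = 3.28 in², y = 0.4 in, Ī = 0.17493 in⁴.
Centroid: ȳ = ΣA·y / ΣA = 2 in.
Transfer each piece to the centroidal x-axis using Ī + A·d² with d = y − 2:
  web: d = 0 in → contributes +1.6 in⁴
  top flange (beyond web): d = 1.6 in → contributes +8.5717 in⁴
  bottom flange (beyond web): d = -1.6 in → contributes +8.5717 in⁴
Total I = 18.743 in⁴.
For the y-axis: x̄ = 4.25 in.
Repeating about the centroidal y-axis gives I_y = 40.949 in⁴.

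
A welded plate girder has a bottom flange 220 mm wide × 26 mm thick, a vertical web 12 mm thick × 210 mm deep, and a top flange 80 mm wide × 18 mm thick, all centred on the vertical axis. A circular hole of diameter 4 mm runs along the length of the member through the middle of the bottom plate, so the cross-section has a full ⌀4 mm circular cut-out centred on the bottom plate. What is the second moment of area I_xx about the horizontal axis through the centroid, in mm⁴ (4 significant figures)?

Split into non-overlapping primitives; take the origin at the lower-left of the bounding box.
Bottom plate: 220 × 26, A = 5 720 mm², y = 13 mm, Ī = 322 227 mm⁴.
Web plate: 12 × 210, A = 2 520 mm², y = 131 mm, Ī = 9 261 000 mm⁴.
Top plate: 80 × 18, A = 1 440 mm², y = 245 mm, Ī = 38 880 mm⁴.
Hole (subtracted): ⌀4, A = 12.5664 mm², y = 13 mm, Ī = 12.5664 mm⁴.
Centroid: ȳ = ΣA·y / ΣA = 78.3162 mm.
Transfer each piece to the horizontal axis through the centroid using Ī + A·d² with d = y − 78.3162:
  bottom plate: d = -65.3162 mm → contributes +24 724 923 mm⁴
  web plate: d = 52.6838 mm → contributes +16 255 469 mm⁴
  top plate: d = 166.684 mm → contributes +40 047 106 mm⁴
  hole: d = -65.3162 mm → contributes −53623.3 mm⁴
Total I = 80 973 875 mm⁴.

I_xx ≈ 8.097 × 10⁷ mm⁴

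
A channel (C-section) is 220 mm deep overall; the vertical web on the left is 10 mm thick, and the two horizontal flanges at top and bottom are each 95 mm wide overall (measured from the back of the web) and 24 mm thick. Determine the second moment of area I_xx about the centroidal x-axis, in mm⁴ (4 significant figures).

Split into non-overlapping primitives; take the origin at the lower-left of the bounding box.
Web: 10 × 220, A = 2 200 mm², y = 110 mm, Ī = 8 873 333 mm⁴.
Top flange (beyond web): 85 × 24, A = 2 040 mm², y = 208 mm, Ī = 97 920 mm⁴.
Bottom flange (beyond web): 85 × 24, A = 2 040 mm², y = 12 mm, Ī = 97 920 mm⁴.
By symmetry the centroid is at mid-height, ȳ = 110 mm.
Transfer each piece to the centroidal x-axis using Ī + A·d² with d = y − 110:
  web: d = 0 mm → contributes +8 873 333 mm⁴
  top flange (beyond web): d = 98 mm → contributes +19 690 080 mm⁴
  bottom flange (beyond web): d = -98 mm → contributes +19 690 080 mm⁴
Total I = 48 253 493 mm⁴.

I_xx ≈ 4.825 × 10⁷ mm⁴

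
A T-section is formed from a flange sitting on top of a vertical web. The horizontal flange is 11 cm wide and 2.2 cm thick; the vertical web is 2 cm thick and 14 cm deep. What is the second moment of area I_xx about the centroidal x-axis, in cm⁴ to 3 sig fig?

I_xx ≈ 1320 cm⁴

Decompose the section into non-overlapping parts with the origin at the bottom-left of its bounding rectangle.
Flange: 11 × 2.2, A = 24.2 cm², y = 15.1 cm, Ī = 9.7607 cm⁴.
Web: 2 × 14, A = 28 cm², y = 7 cm, Ī = 457.33 cm⁴.
Centroid: ȳ = ΣA·y / ΣA = 10.755 cm.
Transfer each piece to the centroidal x-axis using Ī + A·d² with d = y − 10.755:
  flange: d = 4.3448 cm → contributes +466.6 cm⁴
  web: d = -3.7552 cm → contributes +852.17 cm⁴
Total I = 1318.8 cm⁴.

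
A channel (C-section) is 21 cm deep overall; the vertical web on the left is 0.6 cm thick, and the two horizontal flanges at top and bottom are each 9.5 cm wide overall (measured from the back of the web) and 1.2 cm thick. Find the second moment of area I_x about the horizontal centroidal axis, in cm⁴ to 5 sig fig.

Decompose the section into non-overlapping parts with the origin at the bottom-left of its bounding rectangle.
Web: 0.6 × 21, A = 12.6 cm², y = 10.5 cm, Ī = 463.05 cm⁴.
Top flange (beyond web): 8.9 × 1.2, A = 10.68 cm², y = 20.4 cm, Ī = 1.2816 cm⁴.
Bottom flange (beyond web): 8.9 × 1.2, A = 10.68 cm², y = 0.6 cm, Ī = 1.2816 cm⁴.
By symmetry the centroid is at mid-height, ȳ = 10.5 cm.
Transfer each piece to the horizontal centroidal axis using Ī + A·d² with d = y − 10.5:
  web: d = 0 cm → contributes +463.05 cm⁴
  top flange (beyond web): d = 9.9 cm → contributes +1048.028 cm⁴
  bottom flange (beyond web): d = -9.9 cm → contributes +1048.028 cm⁴
Total I = 2559.107 cm⁴.

I_x ≈ 2559.1 cm⁴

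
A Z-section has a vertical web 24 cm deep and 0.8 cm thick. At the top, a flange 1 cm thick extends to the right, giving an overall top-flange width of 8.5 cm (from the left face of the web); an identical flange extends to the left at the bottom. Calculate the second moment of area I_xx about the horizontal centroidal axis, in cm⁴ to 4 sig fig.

I_xx ≈ 2960 cm⁴

Break the section into simple shapes (no overlaps), measuring from the bottom-left corner of the bounding box.
Web: 0.8 × 24, A = 19.2 cm², y = 12 cm, Ī = 921.6 cm⁴.
Top flange (beyond web): 7.7 × 1, A = 7.7 cm², y = 23.5 cm, Ī = 0.641667 cm⁴.
Bottom flange (beyond web): 7.7 × 1, A = 7.7 cm², y = 0.5 cm, Ī = 0.641667 cm⁴.
Centroid: ȳ = ΣA·y / ΣA = 12 cm.
Transfer each piece to the horizontal centroidal axis using Ī + A·d² with d = y − 12:
  web: d = 0 cm → contributes +921.6 cm⁴
  top flange (beyond web): d = 11.5 cm → contributes +1018.97 cm⁴
  bottom flange (beyond web): d = -11.5 cm → contributes +1018.97 cm⁴
Total I = 2959.53 cm⁴.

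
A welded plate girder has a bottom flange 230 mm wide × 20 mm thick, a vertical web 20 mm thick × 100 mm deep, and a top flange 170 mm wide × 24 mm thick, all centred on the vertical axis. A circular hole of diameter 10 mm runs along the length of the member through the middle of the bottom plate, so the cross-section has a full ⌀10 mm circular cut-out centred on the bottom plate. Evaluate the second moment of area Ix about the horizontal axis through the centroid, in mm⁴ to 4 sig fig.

Ix ≈ 3.394 × 10⁷ mm⁴

Break the section into simple shapes (no overlaps), measuring from the bottom-left corner of the bounding box.
Bottom plate: 230 × 20, A = 4 600 mm², y = 10 mm, Ī = 153 333 mm⁴.
Web plate: 20 × 100, A = 2 000 mm², y = 70 mm, Ī = 1 666 667 mm⁴.
Top plate: 170 × 24, A = 4 080 mm², y = 132 mm, Ī = 195 840 mm⁴.
Hole (subtracted): ⌀10, A = 78.5398 mm², y = 10 mm, Ī = 490.874 mm⁴.
Centroid: ȳ = ΣA·y / ΣA = 68.2712 mm.
Transfer each piece to the horizontal axis through the centroid using Ī + A·d² with d = y − 68.2712:
  bottom plate: d = -58.2712 mm → contributes +15 772 794 mm⁴
  web plate: d = 1.72878 mm → contributes +1 672 644 mm⁴
  top plate: d = 63.7288 mm → contributes +16 766 179 mm⁴
  hole: d = -58.2712 mm → contributes −267 176 mm⁴
Total I = 33 944 441 mm⁴.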